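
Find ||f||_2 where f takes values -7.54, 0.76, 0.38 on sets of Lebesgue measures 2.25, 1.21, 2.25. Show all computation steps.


Step 1: Compute |f_i|^2 for each value:
  |-7.54|^2 = 56.8516
  |0.76|^2 = 0.5776
  |0.38|^2 = 0.1444
Step 2: Multiply by measures and sum:
  56.8516 * 2.25 = 127.9161
  0.5776 * 1.21 = 0.698896
  0.1444 * 2.25 = 0.3249
Sum = 127.9161 + 0.698896 + 0.3249 = 128.939896
Step 3: Take the p-th root:
||f||_2 = (128.939896)^(1/2) = 11.35517


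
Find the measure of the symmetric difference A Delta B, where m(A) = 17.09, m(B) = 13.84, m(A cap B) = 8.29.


m(A Delta B) = m(A) + m(B) - 2*m(A n B)
= 17.09 + 13.84 - 2*8.29
= 17.09 + 13.84 - 16.58
= 14.35


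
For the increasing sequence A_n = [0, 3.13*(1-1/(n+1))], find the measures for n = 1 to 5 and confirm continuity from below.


By continuity of measure from below: if A_n increases to A, then m(A_n) -> m(A).
Here A = [0, 3.13], so m(A) = 3.13
Step 1: a_1 = 3.13*(1 - 1/2) = 1.565, m(A_1) = 1.565
Step 2: a_2 = 3.13*(1 - 1/3) = 2.0867, m(A_2) = 2.0867
Step 3: a_3 = 3.13*(1 - 1/4) = 2.3475, m(A_3) = 2.3475
Step 4: a_4 = 3.13*(1 - 1/5) = 2.504, m(A_4) = 2.504
Step 5: a_5 = 3.13*(1 - 1/6) = 2.6083, m(A_5) = 2.6083
Limit: m(A_n) -> m([0,3.13]) = 3.13


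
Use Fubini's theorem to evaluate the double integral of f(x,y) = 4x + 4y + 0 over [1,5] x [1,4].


By Fubini, integrate in x first, then y.
Step 1: Fix y, integrate over x in [1,5]:
  integral(4x + 4y + 0, x=1..5)
  = 4*(5^2 - 1^2)/2 + (4y + 0)*(5 - 1)
  = 48 + (4y + 0)*4
  = 48 + 16y + 0
  = 48 + 16y
Step 2: Integrate over y in [1,4]:
  integral(48 + 16y, y=1..4)
  = 48*3 + 16*(4^2 - 1^2)/2
  = 144 + 120
  = 264


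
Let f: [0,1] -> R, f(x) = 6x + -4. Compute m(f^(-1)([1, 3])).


f^(-1)([1, 3]) = {x : 1 <= 6x + -4 <= 3}
Solving: (1 - -4)/6 <= x <= (3 - -4)/6
= [0.833333, 1.166667]
Intersecting with [0,1]: [0.833333, 1]
Measure = 1 - 0.833333 = 0.166667


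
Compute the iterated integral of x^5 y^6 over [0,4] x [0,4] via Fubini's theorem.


By Fubini's theorem, the double integral factors as a product of single integrals:
Step 1: integral_0^4 x^5 dx = [x^6/6] from 0 to 4
     = 4^6/6 = 682.666667
Step 2: integral_0^4 y^6 dy = [y^7/7] from 0 to 4
     = 4^7/7 = 2340.571429
Step 3: Double integral = 682.666667 * 2340.571429 = 1.597830e+06


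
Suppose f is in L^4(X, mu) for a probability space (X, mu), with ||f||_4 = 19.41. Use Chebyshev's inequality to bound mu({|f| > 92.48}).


Chebyshev/Markov inequality: mu(|f| > eps) <= (||f||_p / eps)^p
Step 1: ||f||_4 / eps = 19.41 / 92.48 = 0.209883
Step 2: Raise to power p = 4:
  (0.209883)^4 = 0.00194
Step 3: Therefore mu(|f| > 92.48) <= 0.00194


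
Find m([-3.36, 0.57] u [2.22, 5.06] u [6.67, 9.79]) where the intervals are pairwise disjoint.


For pairwise disjoint intervals, m(union) = sum of lengths.
= (0.57 - -3.36) + (5.06 - 2.22) + (9.79 - 6.67)
= 3.93 + 2.84 + 3.12
= 9.89


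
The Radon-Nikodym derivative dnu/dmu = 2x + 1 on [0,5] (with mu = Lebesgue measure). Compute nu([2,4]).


nu(A) = integral_A (dnu/dmu) dmu = integral_2^4 (2x + 1) dx
Step 1: Antiderivative F(x) = (2/2)x^2 + 1x
Step 2: F(4) = (2/2)*4^2 + 1*4 = 16 + 4 = 20
Step 3: F(2) = (2/2)*2^2 + 1*2 = 4 + 2 = 6
Step 4: nu([2,4]) = F(4) - F(2) = 20 - 6 = 14


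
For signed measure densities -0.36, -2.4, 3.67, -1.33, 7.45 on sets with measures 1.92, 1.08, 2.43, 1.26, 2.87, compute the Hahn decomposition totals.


Step 1: Compute signed measure on each set:
  Set 1: -0.36 * 1.92 = -0.6912
  Set 2: -2.4 * 1.08 = -2.592
  Set 3: 3.67 * 2.43 = 8.9181
  Set 4: -1.33 * 1.26 = -1.6758
  Set 5: 7.45 * 2.87 = 21.3815
Step 2: Total signed measure = (-0.6912) + (-2.592) + (8.9181) + (-1.6758) + (21.3815)
     = 25.3406
Step 3: Positive part mu+(X) = sum of positive contributions = 30.2996
Step 4: Negative part mu-(X) = |sum of negative contributions| = 4.959


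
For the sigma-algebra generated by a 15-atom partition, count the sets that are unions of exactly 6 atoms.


Each element of F is a union of some subset of the 15 atoms.
Elements that are unions of exactly 6 atoms correspond to 6-element subsets of the 15 atoms.
Count = C(15, 6) = 15! / (6! * 9!) = 5005.


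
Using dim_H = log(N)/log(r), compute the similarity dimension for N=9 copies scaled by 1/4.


For a self-similar set with N copies scaled by 1/r:
dim_H = log(N)/log(r) = log(9)/log(4)
= 2.197225/1.386294
= 1.584963


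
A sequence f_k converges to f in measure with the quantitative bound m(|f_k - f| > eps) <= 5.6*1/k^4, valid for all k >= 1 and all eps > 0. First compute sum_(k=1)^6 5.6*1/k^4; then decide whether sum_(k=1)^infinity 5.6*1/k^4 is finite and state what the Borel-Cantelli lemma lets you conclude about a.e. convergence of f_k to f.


Step 1: List the terms 5.6*1/k^4 for k = 1 to 6:
  k=1: 5.6
  k=2: 0.35
  k=3: 0.069136
  k=4: 0.021875
  k=5: 0.00896
  k=6: 0.004321
Step 2: Partial sum = 5.6 + 0.35 + 0.069136 + 0.021875 + 0.00896 + 0.004321
     = 6.054292
Step 3: The full series sum_(k>=1) 5.6*1/k^4 converges (p-series with p = 4 > 1; a constant multiple of a convergent series converges).
Step 4: Fix eps > 0. Since sum_k m(|f_k - f| > eps) < infinity, the Borel-Cantelli lemma gives
        m(limsup_k {|f_k - f| > eps}) = 0, i.e. for a.e. x, |f_k(x) - f(x)| <= eps for all large k.
        Applying this with eps = 1/j for j = 1, 2, ... and intersecting the countably many full-measure sets,
        for a.e. x we get limsup_k |f_k(x) - f(x)| <= 1/j for every j, hence f_k -> f almost everywhere.
Conclusion: series converges; Borel-Cantelli yields f_k -> f a.e.


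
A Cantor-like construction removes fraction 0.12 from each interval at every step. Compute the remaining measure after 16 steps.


Step 1: At each step, fraction remaining = 1 - 0.12 = 0.88
Step 2: After 16 steps, measure = (0.88)^16
Result = 0.129337


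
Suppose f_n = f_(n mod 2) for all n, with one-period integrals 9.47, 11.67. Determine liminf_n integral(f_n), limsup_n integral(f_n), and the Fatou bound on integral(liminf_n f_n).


The sequence (integral(f_n)) is periodic with period 2, repeating the values 9.47, 11.67 indefinitely.
Step 1: For a periodic sequence, every tail (a_m, a_(m+1), ...) contains all 2 period values infinitely often.
Step 2: Hence inf of every tail = min of the period values = min(9.47, 11.67) = 9.47.
        liminf_n integral(f_n) = sup over m of (inf of tail from m) = 9.47.
Step 3: Similarly sup of every tail = max of the period values = 11.67.
        limsup_n integral(f_n) = 11.67.
Step 4: Fatou's lemma: integral(liminf_n f_n) <= liminf_n integral(f_n) = 9.47.
        So the integral of the pointwise liminf is at most 9.47.


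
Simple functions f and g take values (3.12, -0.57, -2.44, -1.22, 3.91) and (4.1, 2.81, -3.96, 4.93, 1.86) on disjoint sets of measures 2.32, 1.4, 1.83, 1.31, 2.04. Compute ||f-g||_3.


Step 1: Compute differences f_i - g_i:
  3.12 - 4.1 = -0.98
  -0.57 - 2.81 = -3.38
  -2.44 - -3.96 = 1.52
  -1.22 - 4.93 = -6.15
  3.91 - 1.86 = 2.05
Step 2: Compute |diff|^3 * measure for each set:
  |-0.98|^3 * 2.32 = 0.941192 * 2.32 = 2.183565
  |-3.38|^3 * 1.4 = 38.614472 * 1.4 = 54.060261
  |1.52|^3 * 1.83 = 3.511808 * 1.83 = 6.426609
  |-6.15|^3 * 1.31 = 232.608375 * 1.31 = 304.716971
  |2.05|^3 * 2.04 = 8.615125 * 2.04 = 17.574855
Step 3: Sum = 384.962261
Step 4: ||f-g||_3 = (384.962261)^(1/3) = 7.274549


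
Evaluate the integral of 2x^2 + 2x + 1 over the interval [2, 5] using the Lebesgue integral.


The Lebesgue integral of a Riemann-integrable function agrees with the Riemann integral.
Antiderivative F(x) = (2/3)x^3 + (2/2)x^2 + 1x
F(5) = (2/3)*5^3 + (2/2)*5^2 + 1*5
     = (2/3)*125 + (2/2)*25 + 1*5
     = 83.333333 + 25 + 5
     = 113.333333
F(2) = 11.333333
Integral = F(5) - F(2) = 113.333333 - 11.333333 = 102


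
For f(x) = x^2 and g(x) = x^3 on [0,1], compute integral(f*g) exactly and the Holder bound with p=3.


Step 1: Exact integral of f*g = integral(x^5, 0, 1) = 1/6
     = 0.166667
Step 2: Holder bound with p=3, q=1.5:
  ||f||_p = (integral x^6 dx)^(1/3) = (1/7)^(1/3) = 0.522758
  ||g||_q = (integral x^4.5 dx)^(1/1.5) = (1/5.5)^(1/1.5) = 0.320941
Step 3: Holder bound = ||f||_p * ||g||_q = 0.522758 * 0.320941 = 0.167774
Verification: 0.166667 <= 0.167774 (Holder holds)


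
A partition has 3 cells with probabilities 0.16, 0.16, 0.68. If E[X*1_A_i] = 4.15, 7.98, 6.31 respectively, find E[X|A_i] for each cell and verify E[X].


For each cell A_i: E[X|A_i] = E[X*1_A_i] / P(A_i)
Step 1: E[X|A_1] = 4.15 / 0.16 = 25.9375
Step 2: E[X|A_2] = 7.98 / 0.16 = 49.875
Step 3: E[X|A_3] = 6.31 / 0.68 = 9.279412
Verification: E[X] = sum E[X*1_A_i] = 4.15 + 7.98 + 6.31 = 18.44


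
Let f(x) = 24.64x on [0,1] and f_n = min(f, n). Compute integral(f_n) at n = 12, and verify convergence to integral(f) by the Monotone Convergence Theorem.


f(x) = 24.64x on [0,1]; f_n(x) = min(24.64x, n). At n = 12:
Step 1: f(x) reaches 12 at x = 12/24.64 = 0.487013
Step 2: integral(f_12) = integral(24.64x, 0, 0.487013) + integral(12, 0.487013, 1)
       = 24.64*0.487013^2/2 + 12*(1 - 0.487013)
       = 2.922078 + 6.155844
       = 9.077922
Step 3: As n -> infinity, f_n increases to f, so by MCT integral(f_n) -> integral(f) = 24.64/2 = 12.32.
Convergence: integral(f_12) = 9.077922 -> 12.32 as n -> infinity


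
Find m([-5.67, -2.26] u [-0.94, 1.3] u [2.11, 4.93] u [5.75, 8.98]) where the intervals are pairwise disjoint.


For pairwise disjoint intervals, m(union) = sum of lengths.
= (-2.26 - -5.67) + (1.3 - -0.94) + (4.93 - 2.11) + (8.98 - 5.75)
= 3.41 + 2.24 + 2.82 + 3.23
= 11.7


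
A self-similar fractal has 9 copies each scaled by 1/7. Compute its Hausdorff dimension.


For a self-similar set with N copies scaled by 1/r:
dim_H = log(N)/log(r) = log(9)/log(7)
= 2.197225/1.94591
= 1.12915


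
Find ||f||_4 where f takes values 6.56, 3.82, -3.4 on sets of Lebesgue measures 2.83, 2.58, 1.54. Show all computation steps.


Step 1: Compute |f_i|^4 for each value:
  |6.56|^4 = 1851.890729
  |3.82|^4 = 212.938138
  |-3.4|^4 = 133.6336
Step 2: Multiply by measures and sum:
  1851.890729 * 2.83 = 5240.850763
  212.938138 * 2.58 = 549.380395
  133.6336 * 1.54 = 205.795744
Sum = 5240.850763 + 549.380395 + 205.795744 = 5996.026902
Step 3: Take the p-th root:
||f||_4 = (5996.026902)^(1/4) = 8.79966


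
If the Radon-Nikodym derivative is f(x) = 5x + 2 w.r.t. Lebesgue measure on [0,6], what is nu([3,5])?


nu(A) = integral_A (dnu/dmu) dmu = integral_3^5 (5x + 2) dx
Step 1: Antiderivative F(x) = (5/2)x^2 + 2x
Step 2: F(5) = (5/2)*5^2 + 2*5 = 62.5 + 10 = 72.5
Step 3: F(3) = (5/2)*3^2 + 2*3 = 22.5 + 6 = 28.5
Step 4: nu([3,5]) = F(5) - F(3) = 72.5 - 28.5 = 44


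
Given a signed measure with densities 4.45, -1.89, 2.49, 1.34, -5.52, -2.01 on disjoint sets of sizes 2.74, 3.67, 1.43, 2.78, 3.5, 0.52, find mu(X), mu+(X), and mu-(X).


Step 1: Compute signed measure on each set:
  Set 1: 4.45 * 2.74 = 12.193
  Set 2: -1.89 * 3.67 = -6.9363
  Set 3: 2.49 * 1.43 = 3.5607
  Set 4: 1.34 * 2.78 = 3.7252
  Set 5: -5.52 * 3.5 = -19.32
  Set 6: -2.01 * 0.52 = -1.0452
Step 2: Total signed measure = (12.193) + (-6.9363) + (3.5607) + (3.7252) + (-19.32) + (-1.0452)
     = -7.8226
Step 3: Positive part mu+(X) = sum of positive contributions = 19.4789
Step 4: Negative part mu-(X) = |sum of negative contributions| = 27.3015


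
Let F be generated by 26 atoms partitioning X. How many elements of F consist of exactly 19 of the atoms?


Each element of F is a union of some subset of the 26 atoms.
Elements that are unions of exactly 19 atoms correspond to 19-element subsets of the 26 atoms.
Count = C(26, 19) = 26! / (19! * 7!) = 657800.


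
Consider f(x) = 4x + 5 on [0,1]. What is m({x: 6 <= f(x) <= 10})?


f^(-1)([6, 10]) = {x : 6 <= 4x + 5 <= 10}
Solving: (6 - 5)/4 <= x <= (10 - 5)/4
= [0.25, 1.25]
Intersecting with [0,1]: [0.25, 1]
Measure = 1 - 0.25 = 0.75


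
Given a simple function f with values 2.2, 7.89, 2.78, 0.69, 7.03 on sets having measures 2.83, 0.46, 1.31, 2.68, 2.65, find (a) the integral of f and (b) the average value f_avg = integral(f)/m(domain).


Step 1: Integral = sum(value_i * measure_i)
= 2.2*2.83 + 7.89*0.46 + 2.78*1.31 + 0.69*2.68 + 7.03*2.65
= 6.226 + 3.6294 + 3.6418 + 1.8492 + 18.6295
= 33.9759
Step 2: Total measure of domain = 2.83 + 0.46 + 1.31 + 2.68 + 2.65 = 9.93
Step 3: Average value = 33.9759 / 9.93 = 3.421541


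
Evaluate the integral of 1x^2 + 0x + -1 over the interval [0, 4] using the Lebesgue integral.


The Lebesgue integral of a Riemann-integrable function agrees with the Riemann integral.
Antiderivative F(x) = (1/3)x^3 + (0/2)x^2 + -1x
F(4) = (1/3)*4^3 + (0/2)*4^2 + -1*4
     = (1/3)*64 + (0/2)*16 + -1*4
     = 21.333333 + 0.0 + -4
     = 17.333333
F(0) = 0.0
Integral = F(4) - F(0) = 17.333333 - 0.0 = 17.333333


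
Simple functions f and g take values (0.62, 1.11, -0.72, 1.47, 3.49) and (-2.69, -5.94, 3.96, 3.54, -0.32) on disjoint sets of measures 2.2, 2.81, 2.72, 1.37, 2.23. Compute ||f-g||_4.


Step 1: Compute differences f_i - g_i:
  0.62 - -2.69 = 3.31
  1.11 - -5.94 = 7.05
  -0.72 - 3.96 = -4.68
  1.47 - 3.54 = -2.07
  3.49 - -0.32 = 3.81
Step 2: Compute |diff|^4 * measure for each set:
  |3.31|^4 * 2.2 = 120.036127 * 2.2 = 264.07948
  |7.05|^4 * 2.81 = 2470.338506 * 2.81 = 6941.651203
  |-4.68|^4 * 2.72 = 479.715126 * 2.72 = 1304.825142
  |-2.07|^4 * 1.37 = 18.360368 * 1.37 = 25.153704
  |3.81|^4 * 2.23 = 210.717159 * 2.23 = 469.899265
Step 3: Sum = 9005.608794
Step 4: ||f-g||_4 = (9005.608794)^(1/4) = 9.741555


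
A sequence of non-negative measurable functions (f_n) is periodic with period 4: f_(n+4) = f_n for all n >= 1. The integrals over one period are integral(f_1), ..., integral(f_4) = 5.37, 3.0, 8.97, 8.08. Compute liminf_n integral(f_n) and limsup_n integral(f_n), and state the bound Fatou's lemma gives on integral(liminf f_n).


The sequence (integral(f_n)) is periodic with period 4, repeating the values 5.37, 3.0, 8.97, 8.08 indefinitely.
Step 1: For a periodic sequence, every tail (a_m, a_(m+1), ...) contains all 4 period values infinitely often.
Step 2: Hence inf of every tail = min of the period values = min(5.37, 3.0, 8.97, 8.08) = 3.
        liminf_n integral(f_n) = sup over m of (inf of tail from m) = 3.
Step 3: Similarly sup of every tail = max of the period values = 8.97.
        limsup_n integral(f_n) = 8.97.
Step 4: Fatou's lemma: integral(liminf_n f_n) <= liminf_n integral(f_n) = 3.
        So the integral of the pointwise liminf is at most 3.


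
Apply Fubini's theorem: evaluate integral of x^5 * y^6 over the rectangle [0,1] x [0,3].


By Fubini's theorem, the double integral factors as a product of single integrals:
Step 1: integral_0^1 x^5 dx = [x^6/6] from 0 to 1
     = 1^6/6 = 0.166667
Step 2: integral_0^3 y^6 dy = [y^7/7] from 0 to 3
     = 3^7/7 = 312.428571
Step 3: Double integral = 0.166667 * 312.428571 = 52.071429


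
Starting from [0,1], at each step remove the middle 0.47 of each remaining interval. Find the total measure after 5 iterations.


Step 1: At each step, fraction remaining = 1 - 0.47 = 0.53
Step 2: After 5 steps, measure = (0.53)^5
Step 3: Computing the power step by step:
  After step 1: 0.53
  After step 2: 0.2809
  After step 3: 0.148877
  After step 4: 0.078905
  After step 5: 0.04182
Result = 0.04182


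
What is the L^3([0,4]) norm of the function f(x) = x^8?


Step 1: ||f||_3 = (integral_0^4 |x^8|^3 dx)^(1/3)
     = (integral_0^4 x^24 dx)^(1/3)
Step 2: integral_0^4 x^24 dx = [x^25/(25)] from 0 to 4 = 4^25/25
     = 1125899906842624/25 = 4.503600e+13
Step 3: ||f||_3 = (4.503600e+13)^(1/3) = 35578.414584


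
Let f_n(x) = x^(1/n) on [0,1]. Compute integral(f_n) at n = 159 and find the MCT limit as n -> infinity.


At n = 159: f_159(x) = x^(1/159).
Step 1: integral(x^(1/159), 0, 1) = [x^(1/159+1) / (1/159+1)] from 0 to 1
     = 1 / (1/159 + 1) = 1 / ((159+1)/159) = 159/(159+1)
     = 159/160 = 0.99375
Step 2: As n -> infinity, f_n(x) = x^(1/n) -> 1 for x in (0,1], and f_n is increasing in n.
By MCT, lim_n integral(f_n) = integral(lim_n f_n) = integral(1, 0, 1) = 1.
Step 3: Verify convergence: 159/160 = 0.99375 -> 1


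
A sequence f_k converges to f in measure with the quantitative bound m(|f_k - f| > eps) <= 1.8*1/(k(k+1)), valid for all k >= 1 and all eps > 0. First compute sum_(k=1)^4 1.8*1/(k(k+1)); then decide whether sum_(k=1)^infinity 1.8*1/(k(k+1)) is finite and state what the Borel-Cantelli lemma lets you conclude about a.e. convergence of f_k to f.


Step 1: List the terms 1.8*1/(k(k+1)) for k = 1 to 4:
  k=1: 0.9
  k=2: 0.3
  k=3: 0.15
  k=4: 0.09
Step 2: Partial sum = 0.9 + 0.3 + 0.15 + 0.09
     = 1.44
Step 3: The full series sum_(k>=1) 1.8*1/(k(k+1)) converges (telescoping series sum 1/(k(k+1)) = 1; a constant multiple of a convergent series converges).
Step 4: Fix eps > 0. Since sum_k m(|f_k - f| > eps) < infinity, the Borel-Cantelli lemma gives
        m(limsup_k {|f_k - f| > eps}) = 0, i.e. for a.e. x, |f_k(x) - f(x)| <= eps for all large k.
        Applying this with eps = 1/j for j = 1, 2, ... and intersecting the countably many full-measure sets,
        for a.e. x we get limsup_k |f_k(x) - f(x)| <= 1/j for every j, hence f_k -> f almost everywhere.
Conclusion: series converges; Borel-Cantelli yields f_k -> f a.e.


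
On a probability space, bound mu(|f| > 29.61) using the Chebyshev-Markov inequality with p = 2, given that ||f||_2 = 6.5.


Chebyshev/Markov inequality: mu(|f| > eps) <= (||f||_p / eps)^p
Step 1: ||f||_2 / eps = 6.5 / 29.61 = 0.21952
Step 2: Raise to power p = 2:
  (0.21952)^2 = 0.048189
Step 3: Therefore mu(|f| > 29.61) <= 0.048189


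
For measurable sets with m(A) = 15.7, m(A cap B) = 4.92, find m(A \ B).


m(A \ B) = m(A) - m(A n B)
= 15.7 - 4.92
= 10.78


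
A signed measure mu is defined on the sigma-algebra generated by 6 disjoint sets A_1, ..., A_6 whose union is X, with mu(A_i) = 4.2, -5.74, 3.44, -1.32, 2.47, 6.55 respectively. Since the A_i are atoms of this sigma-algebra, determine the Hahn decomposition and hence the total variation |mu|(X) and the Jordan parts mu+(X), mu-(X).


Step 1: Every measurable set is a union of atoms (the cells / points), so a Hahn decomposition is
  obtained by grouping atoms by sign: P = union of atoms with mu > 0, N = union of the remaining atoms.
  Atoms in P (indices): 1, 3, 5, 6;  atoms in N (indices): 2, 4
  Positive values: 4.2, 3.44, 2.47, 6.55
  Negative values: -5.74, -1.32
Step 2: mu+(X) = mu(P) = sum of positive atom values = 16.66
Step 3: mu-(X) = -mu(N) = sum of |negative atom values| = 7.06
Step 4: |mu|(X) = mu+(X) + mu-(X) = 16.66 + 7.06 = 23.72


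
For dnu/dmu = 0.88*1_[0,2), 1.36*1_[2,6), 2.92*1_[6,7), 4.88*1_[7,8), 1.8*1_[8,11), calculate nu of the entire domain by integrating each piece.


Integrate each piece of the Radon-Nikodym derivative:
Step 1: integral_0^2 0.88 dx = 0.88*(2-0) = 0.88*2 = 1.76
Step 2: integral_2^6 1.36 dx = 1.36*(6-2) = 1.36*4 = 5.44
Step 3: integral_6^7 2.92 dx = 2.92*(7-6) = 2.92*1 = 2.92
Step 4: integral_7^8 4.88 dx = 4.88*(8-7) = 4.88*1 = 4.88
Step 5: integral_8^11 1.8 dx = 1.8*(11-8) = 1.8*3 = 5.4
Total: 1.76 + 5.44 + 2.92 + 4.88 + 5.4 = 20.4


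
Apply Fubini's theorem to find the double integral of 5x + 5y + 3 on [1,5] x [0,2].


By Fubini, integrate in x first, then y.
Step 1: Fix y, integrate over x in [1,5]:
  integral(5x + 5y + 3, x=1..5)
  = 5*(5^2 - 1^2)/2 + (5y + 3)*(5 - 1)
  = 60 + (5y + 3)*4
  = 60 + 20y + 12
  = 72 + 20y
Step 2: Integrate over y in [0,2]:
  integral(72 + 20y, y=0..2)
  = 72*2 + 20*(2^2 - 0^2)/2
  = 144 + 40
  = 184


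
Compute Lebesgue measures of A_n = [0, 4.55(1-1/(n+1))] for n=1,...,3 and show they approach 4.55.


By continuity of measure from below: if A_n increases to A, then m(A_n) -> m(A).
Here A = [0, 4.55], so m(A) = 4.55
Step 1: a_1 = 4.55*(1 - 1/2) = 2.275, m(A_1) = 2.275
Step 2: a_2 = 4.55*(1 - 1/3) = 3.0333, m(A_2) = 3.0333
Step 3: a_3 = 4.55*(1 - 1/4) = 3.4125, m(A_3) = 3.4125
Limit: m(A_n) -> m([0,4.55]) = 4.55


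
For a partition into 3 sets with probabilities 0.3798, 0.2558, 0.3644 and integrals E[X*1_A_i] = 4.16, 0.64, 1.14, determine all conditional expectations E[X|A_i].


For each cell A_i: E[X|A_i] = E[X*1_A_i] / P(A_i)
Step 1: E[X|A_1] = 4.16 / 0.3798 = 10.953133
Step 2: E[X|A_2] = 0.64 / 0.2558 = 2.501955
Step 3: E[X|A_3] = 1.14 / 0.3644 = 3.12843
Verification: E[X] = sum E[X*1_A_i] = 4.16 + 0.64 + 1.14 = 5.94


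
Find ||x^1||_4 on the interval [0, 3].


Step 1: ||f||_4 = (integral_0^3 |x^1|^4 dx)^(1/4)
     = (integral_0^3 x^4 dx)^(1/4)
Step 2: integral_0^3 x^4 dx = [x^5/(5)] from 0 to 3 = 3^5/5
     = 243/5 = 48.6
Step 3: ||f||_4 = (48.6)^(1/4) = 2.640335


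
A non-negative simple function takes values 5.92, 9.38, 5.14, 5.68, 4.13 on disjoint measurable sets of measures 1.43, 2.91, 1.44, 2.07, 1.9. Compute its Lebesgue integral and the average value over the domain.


Step 1: Integral = sum(value_i * measure_i)
= 5.92*1.43 + 9.38*2.91 + 5.14*1.44 + 5.68*2.07 + 4.13*1.9
= 8.4656 + 27.2958 + 7.4016 + 11.7576 + 7.847
= 62.7676
Step 2: Total measure of domain = 1.43 + 2.91 + 1.44 + 2.07 + 1.9 = 9.75
Step 3: Average value = 62.7676 / 9.75 = 6.437703


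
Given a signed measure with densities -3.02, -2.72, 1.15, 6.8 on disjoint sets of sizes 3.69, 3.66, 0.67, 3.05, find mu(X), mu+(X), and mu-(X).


Step 1: Compute signed measure on each set:
  Set 1: -3.02 * 3.69 = -11.1438
  Set 2: -2.72 * 3.66 = -9.9552
  Set 3: 1.15 * 0.67 = 0.7705
  Set 4: 6.8 * 3.05 = 20.74
Step 2: Total signed measure = (-11.1438) + (-9.9552) + (0.7705) + (20.74)
     = 0.4115
Step 3: Positive part mu+(X) = sum of positive contributions = 21.5105
Step 4: Negative part mu-(X) = |sum of negative contributions| = 21.099


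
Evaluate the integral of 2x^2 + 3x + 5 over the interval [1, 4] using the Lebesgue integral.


The Lebesgue integral of a Riemann-integrable function agrees with the Riemann integral.
Antiderivative F(x) = (2/3)x^3 + (3/2)x^2 + 5x
F(4) = (2/3)*4^3 + (3/2)*4^2 + 5*4
     = (2/3)*64 + (3/2)*16 + 5*4
     = 42.666667 + 24 + 20
     = 86.666667
F(1) = 7.166667
Integral = F(4) - F(1) = 86.666667 - 7.166667 = 79.5


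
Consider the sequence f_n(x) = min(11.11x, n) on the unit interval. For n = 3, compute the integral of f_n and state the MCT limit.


f(x) = 11.11x on [0,1]; f_n(x) = min(11.11x, n). At n = 3:
Step 1: f(x) reaches 3 at x = 3/11.11 = 0.270027
Step 2: integral(f_3) = integral(11.11x, 0, 0.270027) + integral(3, 0.270027, 1)
       = 11.11*0.270027^2/2 + 3*(1 - 0.270027)
       = 0.405041 + 2.189919
       = 2.594959
Step 3: As n -> infinity, f_n increases to f, so by MCT integral(f_n) -> integral(f) = 11.11/2 = 5.555.
Convergence: integral(f_3) = 2.594959 -> 5.555 as n -> infinity


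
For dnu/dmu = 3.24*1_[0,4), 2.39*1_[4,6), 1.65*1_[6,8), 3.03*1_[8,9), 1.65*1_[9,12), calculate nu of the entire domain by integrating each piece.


Integrate each piece of the Radon-Nikodym derivative:
Step 1: integral_0^4 3.24 dx = 3.24*(4-0) = 3.24*4 = 12.96
Step 2: integral_4^6 2.39 dx = 2.39*(6-4) = 2.39*2 = 4.78
Step 3: integral_6^8 1.65 dx = 1.65*(8-6) = 1.65*2 = 3.3
Step 4: integral_8^9 3.03 dx = 3.03*(9-8) = 3.03*1 = 3.03
Step 5: integral_9^12 1.65 dx = 1.65*(12-9) = 1.65*3 = 4.95
Total: 12.96 + 4.78 + 3.3 + 3.03 + 4.95 = 29.02


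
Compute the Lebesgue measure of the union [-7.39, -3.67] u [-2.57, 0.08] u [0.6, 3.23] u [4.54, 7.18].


For pairwise disjoint intervals, m(union) = sum of lengths.
= (-3.67 - -7.39) + (0.08 - -2.57) + (3.23 - 0.6) + (7.18 - 4.54)
= 3.72 + 2.65 + 2.63 + 2.64
= 11.64


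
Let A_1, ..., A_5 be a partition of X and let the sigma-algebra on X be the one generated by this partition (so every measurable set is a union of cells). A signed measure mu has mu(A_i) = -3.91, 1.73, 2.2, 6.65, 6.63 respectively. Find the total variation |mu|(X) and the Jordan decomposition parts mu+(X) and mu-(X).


Step 1: Every measurable set is a union of atoms (the cells / points), so a Hahn decomposition is
  obtained by grouping atoms by sign: P = union of atoms with mu > 0, N = union of the remaining atoms.
  Atoms in P (indices): 2, 3, 4, 5;  atoms in N (indices): 1
  Positive values: 1.73, 2.2, 6.65, 6.63
  Negative values: -3.91
Step 2: mu+(X) = mu(P) = sum of positive atom values = 17.21
Step 3: mu-(X) = -mu(N) = sum of |negative atom values| = 3.91
Step 4: |mu|(X) = mu+(X) + mu-(X) = 17.21 + 3.91 = 21.12


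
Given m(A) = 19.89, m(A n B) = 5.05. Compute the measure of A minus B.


m(A \ B) = m(A) - m(A n B)
= 19.89 - 5.05
= 14.84


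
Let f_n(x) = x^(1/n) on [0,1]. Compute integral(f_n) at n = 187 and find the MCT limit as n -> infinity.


At n = 187: f_187(x) = x^(1/187).
Step 1: integral(x^(1/187), 0, 1) = [x^(1/187+1) / (1/187+1)] from 0 to 1
     = 1 / (1/187 + 1) = 1 / ((187+1)/187) = 187/(187+1)
     = 187/188 = 0.994681
Step 2: As n -> infinity, f_n(x) = x^(1/n) -> 1 for x in (0,1], and f_n is increasing in n.
By MCT, lim_n integral(f_n) = integral(lim_n f_n) = integral(1, 0, 1) = 1.
Step 3: Verify convergence: 187/188 = 0.994681 -> 1


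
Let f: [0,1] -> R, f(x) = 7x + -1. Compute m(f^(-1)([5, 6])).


f^(-1)([5, 6]) = {x : 5 <= 7x + -1 <= 6}
Solving: (5 - -1)/7 <= x <= (6 - -1)/7
= [0.857143, 1]
Intersecting with [0,1]: [0.857143, 1]
Measure = 1 - 0.857143 = 0.142857


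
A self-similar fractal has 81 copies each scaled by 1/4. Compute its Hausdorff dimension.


For a self-similar set with N copies scaled by 1/r:
dim_H = log(N)/log(r) = log(81)/log(4)
= 4.394449/1.386294
= 3.169925


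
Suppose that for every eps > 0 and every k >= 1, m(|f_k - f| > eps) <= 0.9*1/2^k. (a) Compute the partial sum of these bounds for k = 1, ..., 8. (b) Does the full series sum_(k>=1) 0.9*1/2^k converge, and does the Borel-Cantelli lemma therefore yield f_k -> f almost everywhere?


Step 1: List the terms 0.9*1/2^k for k = 1 to 8:
  k=1: 0.45
  k=2: 0.225
  k=3: 0.1125
  k=4: 0.05625
  k=5: 0.028125
  k=6: 0.014063
  k=7: 0.007031
  k=8: 0.003516
Step 2: Partial sum = 0.45 + 0.225 + 0.1125 + 0.05625 + 0.028125 + 0.014063 + 0.007031 + 0.003516
     = 0.896484
Step 3: The full series sum_(k>=1) 0.9*1/2^k converges (geometric series with ratio 1/2 < 1; a constant multiple of a convergent series converges).
Step 4: Fix eps > 0. Since sum_k m(|f_k - f| > eps) < infinity, the Borel-Cantelli lemma gives
        m(limsup_k {|f_k - f| > eps}) = 0, i.e. for a.e. x, |f_k(x) - f(x)| <= eps for all large k.
        Applying this with eps = 1/j for j = 1, 2, ... and intersecting the countably many full-measure sets,
        for a.e. x we get limsup_k |f_k(x) - f(x)| <= 1/j for every j, hence f_k -> f almost everywhere.
Conclusion: series converges; Borel-Cantelli yields f_k -> f a.e.


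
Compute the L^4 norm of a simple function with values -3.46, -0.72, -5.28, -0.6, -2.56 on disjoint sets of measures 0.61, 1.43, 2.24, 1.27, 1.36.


Step 1: Compute |f_i|^4 for each value:
  |-3.46|^4 = 143.319207
  |-0.72|^4 = 0.268739
  |-5.28|^4 = 777.205187
  |-0.6|^4 = 0.1296
  |-2.56|^4 = 42.949673
Step 2: Multiply by measures and sum:
  143.319207 * 0.61 = 87.424716
  0.268739 * 1.43 = 0.384296
  777.205187 * 2.24 = 1740.939618
  0.1296 * 1.27 = 0.164592
  42.949673 * 1.36 = 58.411555
Sum = 87.424716 + 0.384296 + 1740.939618 + 0.164592 + 58.411555 = 1887.324777
Step 3: Take the p-th root:
||f||_4 = (1887.324777)^(1/4) = 6.591157


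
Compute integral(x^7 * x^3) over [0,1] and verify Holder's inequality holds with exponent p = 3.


Step 1: Exact integral of f*g = integral(x^10, 0, 1) = 1/11
     = 0.090909
Step 2: Holder bound with p=3, q=1.5:
  ||f||_p = (integral x^21 dx)^(1/3) = (1/22)^(1/3) = 0.356883
  ||g||_q = (integral x^4.5 dx)^(1/1.5) = (1/5.5)^(1/1.5) = 0.320941
Step 3: Holder bound = ||f||_p * ||g||_q = 0.356883 * 0.320941 = 0.114538
Verification: 0.090909 <= 0.114538 (Holder holds)


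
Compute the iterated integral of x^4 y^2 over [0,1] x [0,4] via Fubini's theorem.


By Fubini's theorem, the double integral factors as a product of single integrals:
Step 1: integral_0^1 x^4 dx = [x^5/5] from 0 to 1
     = 1^5/5 = 0.2
Step 2: integral_0^4 y^2 dy = [y^3/3] from 0 to 4
     = 4^3/3 = 21.333333
Step 3: Double integral = 0.2 * 21.333333 = 4.266667


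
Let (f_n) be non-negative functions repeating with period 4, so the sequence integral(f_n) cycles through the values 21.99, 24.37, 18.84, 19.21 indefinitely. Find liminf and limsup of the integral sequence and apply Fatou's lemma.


The sequence (integral(f_n)) is periodic with period 4, repeating the values 21.99, 24.37, 18.84, 19.21 indefinitely.
Step 1: For a periodic sequence, every tail (a_m, a_(m+1), ...) contains all 4 period values infinitely often.
Step 2: Hence inf of every tail = min of the period values = min(21.99, 24.37, 18.84, 19.21) = 18.84.
        liminf_n integral(f_n) = sup over m of (inf of tail from m) = 18.84.
Step 3: Similarly sup of every tail = max of the period values = 24.37.
        limsup_n integral(f_n) = 24.37.
Step 4: Fatou's lemma: integral(liminf_n f_n) <= liminf_n integral(f_n) = 18.84.
        So the integral of the pointwise liminf is at most 18.84.


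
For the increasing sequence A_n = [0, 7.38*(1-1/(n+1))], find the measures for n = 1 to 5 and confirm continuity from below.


By continuity of measure from below: if A_n increases to A, then m(A_n) -> m(A).
Here A = [0, 7.38], so m(A) = 7.38
Step 1: a_1 = 7.38*(1 - 1/2) = 3.69, m(A_1) = 3.69
Step 2: a_2 = 7.38*(1 - 1/3) = 4.92, m(A_2) = 4.92
Step 3: a_3 = 7.38*(1 - 1/4) = 5.535, m(A_3) = 5.535
Step 4: a_4 = 7.38*(1 - 1/5) = 5.904, m(A_4) = 5.904
Step 5: a_5 = 7.38*(1 - 1/6) = 6.15, m(A_5) = 6.15
Limit: m(A_n) -> m([0,7.38]) = 7.38


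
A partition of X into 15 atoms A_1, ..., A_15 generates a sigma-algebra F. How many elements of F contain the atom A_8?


Each element of F is a union of some subset S of the 15 atoms.
The element contains A_8 iff A_8 is in S.
So we count subsets S of {A_1,...,A_15} with A_8 in S: choose freely among the other 14 atoms.
Count = 2^(15-1) = 2^14 = 16384.


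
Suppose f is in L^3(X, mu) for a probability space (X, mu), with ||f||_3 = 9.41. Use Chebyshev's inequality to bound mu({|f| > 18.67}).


Chebyshev/Markov inequality: mu(|f| > eps) <= (||f||_p / eps)^p
Step 1: ||f||_3 / eps = 9.41 / 18.67 = 0.504017
Step 2: Raise to power p = 3:
  (0.504017)^3 = 0.128037
Step 3: Therefore mu(|f| > 18.67) <= 0.128037


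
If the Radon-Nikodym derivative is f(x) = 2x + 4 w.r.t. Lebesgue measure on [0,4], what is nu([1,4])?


nu(A) = integral_A (dnu/dmu) dmu = integral_1^4 (2x + 4) dx
Step 1: Antiderivative F(x) = (2/2)x^2 + 4x
Step 2: F(4) = (2/2)*4^2 + 4*4 = 16 + 16 = 32
Step 3: F(1) = (2/2)*1^2 + 4*1 = 1 + 4 = 5
Step 4: nu([1,4]) = F(4) - F(1) = 32 - 5 = 27


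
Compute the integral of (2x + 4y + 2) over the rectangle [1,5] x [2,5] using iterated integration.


By Fubini, integrate in x first, then y.
Step 1: Fix y, integrate over x in [1,5]:
  integral(2x + 4y + 2, x=1..5)
  = 2*(5^2 - 1^2)/2 + (4y + 2)*(5 - 1)
  = 24 + (4y + 2)*4
  = 24 + 16y + 8
  = 32 + 16y
Step 2: Integrate over y in [2,5]:
  integral(32 + 16y, y=2..5)
  = 32*3 + 16*(5^2 - 2^2)/2
  = 96 + 168
  = 264


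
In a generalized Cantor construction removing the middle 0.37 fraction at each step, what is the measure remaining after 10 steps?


Step 1: At each step, fraction remaining = 1 - 0.37 = 0.63
Step 2: After 10 steps, measure = (0.63)^10
Result = 0.009849


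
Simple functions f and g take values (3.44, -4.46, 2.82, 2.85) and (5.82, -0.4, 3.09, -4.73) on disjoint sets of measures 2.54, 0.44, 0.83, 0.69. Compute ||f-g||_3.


Step 1: Compute differences f_i - g_i:
  3.44 - 5.82 = -2.38
  -4.46 - -0.4 = -4.06
  2.82 - 3.09 = -0.27
  2.85 - -4.73 = 7.58
Step 2: Compute |diff|^3 * measure for each set:
  |-2.38|^3 * 2.54 = 13.481272 * 2.54 = 34.242431
  |-4.06|^3 * 0.44 = 66.923416 * 0.44 = 29.446303
  |-0.27|^3 * 0.83 = 0.019683 * 0.83 = 0.016337
  |7.58|^3 * 0.69 = 435.519512 * 0.69 = 300.508463
Step 3: Sum = 364.213534
Step 4: ||f-g||_3 = (364.213534)^(1/3) = 7.141433


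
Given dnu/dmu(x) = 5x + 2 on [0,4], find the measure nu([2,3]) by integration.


nu(A) = integral_A (dnu/dmu) dmu = integral_2^3 (5x + 2) dx
Step 1: Antiderivative F(x) = (5/2)x^2 + 2x
Step 2: F(3) = (5/2)*3^2 + 2*3 = 22.5 + 6 = 28.5
Step 3: F(2) = (5/2)*2^2 + 2*2 = 10 + 4 = 14
Step 4: nu([2,3]) = F(3) - F(2) = 28.5 - 14 = 14.5


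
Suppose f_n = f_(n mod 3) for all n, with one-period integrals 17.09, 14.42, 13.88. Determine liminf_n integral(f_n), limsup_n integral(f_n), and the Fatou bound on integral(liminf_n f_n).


The sequence (integral(f_n)) is periodic with period 3, repeating the values 17.09, 14.42, 13.88 indefinitely.
Step 1: For a periodic sequence, every tail (a_m, a_(m+1), ...) contains all 3 period values infinitely often.
Step 2: Hence inf of every tail = min of the period values = min(17.09, 14.42, 13.88) = 13.88.
        liminf_n integral(f_n) = sup over m of (inf of tail from m) = 13.88.
Step 3: Similarly sup of every tail = max of the period values = 17.09.
        limsup_n integral(f_n) = 17.09.
Step 4: Fatou's lemma: integral(liminf_n f_n) <= liminf_n integral(f_n) = 13.88.
        So the integral of the pointwise liminf is at most 13.88.


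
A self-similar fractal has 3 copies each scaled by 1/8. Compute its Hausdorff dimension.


For a self-similar set with N copies scaled by 1/r:
dim_H = log(N)/log(r) = log(3)/log(8)
= 1.098612/2.079442
= 0.528321


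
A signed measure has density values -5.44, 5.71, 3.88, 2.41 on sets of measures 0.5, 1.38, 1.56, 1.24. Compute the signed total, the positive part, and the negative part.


Step 1: Compute signed measure on each set:
  Set 1: -5.44 * 0.5 = -2.72
  Set 2: 5.71 * 1.38 = 7.8798
  Set 3: 3.88 * 1.56 = 6.0528
  Set 4: 2.41 * 1.24 = 2.9884
Step 2: Total signed measure = (-2.72) + (7.8798) + (6.0528) + (2.9884)
     = 14.201
Step 3: Positive part mu+(X) = sum of positive contributions = 16.921
Step 4: Negative part mu-(X) = |sum of negative contributions| = 2.72


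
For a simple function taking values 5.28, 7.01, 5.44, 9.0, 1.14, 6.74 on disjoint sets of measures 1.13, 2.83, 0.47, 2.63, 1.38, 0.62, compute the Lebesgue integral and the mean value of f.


Step 1: Integral = sum(value_i * measure_i)
= 5.28*1.13 + 7.01*2.83 + 5.44*0.47 + 9.0*2.63 + 1.14*1.38 + 6.74*0.62
= 5.9664 + 19.8383 + 2.5568 + 23.67 + 1.5732 + 4.1788
= 57.7835
Step 2: Total measure of domain = 1.13 + 2.83 + 0.47 + 2.63 + 1.38 + 0.62 = 9.06
Step 3: Average value = 57.7835 / 9.06 = 6.37787


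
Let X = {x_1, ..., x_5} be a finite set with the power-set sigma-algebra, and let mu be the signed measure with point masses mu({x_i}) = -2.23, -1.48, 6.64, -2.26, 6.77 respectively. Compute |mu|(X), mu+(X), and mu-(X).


Step 1: Every measurable set is a union of atoms (the cells / points), so a Hahn decomposition is
  obtained by grouping atoms by sign: P = union of atoms with mu > 0, N = union of the remaining atoms.
  Atoms in P (indices): 3, 5;  atoms in N (indices): 1, 2, 4
  Positive values: 6.64, 6.77
  Negative values: -2.23, -1.48, -2.26
Step 2: mu+(X) = mu(P) = sum of positive atom values = 13.41
Step 3: mu-(X) = -mu(N) = sum of |negative atom values| = 5.97
Step 4: |mu|(X) = mu+(X) + mu-(X) = 13.41 + 5.97 = 19.38


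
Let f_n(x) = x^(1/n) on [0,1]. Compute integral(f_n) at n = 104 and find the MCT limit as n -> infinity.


At n = 104: f_104(x) = x^(1/104).
Step 1: integral(x^(1/104), 0, 1) = [x^(1/104+1) / (1/104+1)] from 0 to 1
     = 1 / (1/104 + 1) = 1 / ((104+1)/104) = 104/(104+1)
     = 104/105 = 0.990476
Step 2: As n -> infinity, f_n(x) = x^(1/n) -> 1 for x in (0,1], and f_n is increasing in n.
By MCT, lim_n integral(f_n) = integral(lim_n f_n) = integral(1, 0, 1) = 1.
Step 3: Verify convergence: 104/105 = 0.990476 -> 1


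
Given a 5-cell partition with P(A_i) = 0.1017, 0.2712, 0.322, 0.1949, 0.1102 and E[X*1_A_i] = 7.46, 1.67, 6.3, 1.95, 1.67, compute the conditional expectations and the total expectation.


For each cell A_i: E[X|A_i] = E[X*1_A_i] / P(A_i)
Step 1: E[X|A_1] = 7.46 / 0.1017 = 73.352999
Step 2: E[X|A_2] = 1.67 / 0.2712 = 6.157817
Step 3: E[X|A_3] = 6.3 / 0.322 = 19.565217
Step 4: E[X|A_4] = 1.95 / 0.1949 = 10.005131
Step 5: E[X|A_5] = 1.67 / 0.1102 = 15.154265
Verification: E[X] = sum E[X*1_A_i] = 7.46 + 1.67 + 6.3 + 1.95 + 1.67 = 19.05


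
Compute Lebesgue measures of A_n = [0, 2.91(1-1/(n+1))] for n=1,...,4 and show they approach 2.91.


By continuity of measure from below: if A_n increases to A, then m(A_n) -> m(A).
Here A = [0, 2.91], so m(A) = 2.91
Step 1: a_1 = 2.91*(1 - 1/2) = 1.455, m(A_1) = 1.455
Step 2: a_2 = 2.91*(1 - 1/3) = 1.94, m(A_2) = 1.94
Step 3: a_3 = 2.91*(1 - 1/4) = 2.1825, m(A_3) = 2.1825
Step 4: a_4 = 2.91*(1 - 1/5) = 2.328, m(A_4) = 2.328
Limit: m(A_n) -> m([0,2.91]) = 2.91


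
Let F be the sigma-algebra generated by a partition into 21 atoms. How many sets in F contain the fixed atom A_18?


Each element of F is a union of some subset S of the 21 atoms.
The element contains A_18 iff A_18 is in S.
So we count subsets S of {A_1,...,A_21} with A_18 in S: choose freely among the other 20 atoms.
Count = 2^(21-1) = 2^20 = 1048576.


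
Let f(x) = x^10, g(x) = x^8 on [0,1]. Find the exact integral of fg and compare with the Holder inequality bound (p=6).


Step 1: Exact integral of f*g = integral(x^18, 0, 1) = 1/19
     = 0.052632
Step 2: Holder bound with p=6, q=1.2:
  ||f||_p = (integral x^60 dx)^(1/6) = (1/61)^(1/6) = 0.504017
  ||g||_q = (integral x^9.6 dx)^(1/1.2) = (1/10.6)^(1/1.2) = 0.139823
Step 3: Holder bound = ||f||_p * ||g||_q = 0.504017 * 0.139823 = 0.070473
Verification: 0.052632 <= 0.070473 (Holder holds)


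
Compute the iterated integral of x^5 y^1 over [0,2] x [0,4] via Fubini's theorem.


By Fubini's theorem, the double integral factors as a product of single integrals:
Step 1: integral_0^2 x^5 dx = [x^6/6] from 0 to 2
     = 2^6/6 = 10.666667
Step 2: integral_0^4 y^1 dy = [y^2/2] from 0 to 4
     = 4^2/2 = 8
Step 3: Double integral = 10.666667 * 8 = 85.333333


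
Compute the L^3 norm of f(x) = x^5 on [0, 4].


Step 1: ||f||_3 = (integral_0^4 |x^5|^3 dx)^(1/3)
     = (integral_0^4 x^15 dx)^(1/3)
Step 2: integral_0^4 x^15 dx = [x^16/(16)] from 0 to 4 = 4^16/16
     = 4294967296/16 = 2.684355e+08
Step 3: ||f||_3 = (2.684355e+08)^(1/3) = 645.079578


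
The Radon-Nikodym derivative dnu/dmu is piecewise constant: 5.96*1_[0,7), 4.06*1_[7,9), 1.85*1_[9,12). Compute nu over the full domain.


Integrate each piece of the Radon-Nikodym derivative:
Step 1: integral_0^7 5.96 dx = 5.96*(7-0) = 5.96*7 = 41.72
Step 2: integral_7^9 4.06 dx = 4.06*(9-7) = 4.06*2 = 8.12
Step 3: integral_9^12 1.85 dx = 1.85*(12-9) = 1.85*3 = 5.55
Total: 41.72 + 8.12 + 5.55 = 55.39


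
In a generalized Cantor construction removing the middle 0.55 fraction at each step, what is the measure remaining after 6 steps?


Step 1: At each step, fraction remaining = 1 - 0.55 = 0.45
Step 2: After 6 steps, measure = (0.45)^6
Step 3: Computing the power step by step:
  After step 1: 0.45
  After step 2: 0.2025
  After step 3: 0.091125
  After step 4: 0.041006
  After step 5: 0.018453
  ...
Result = 0.008304


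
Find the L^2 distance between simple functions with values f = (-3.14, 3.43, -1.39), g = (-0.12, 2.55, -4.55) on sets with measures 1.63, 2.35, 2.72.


Step 1: Compute differences f_i - g_i:
  -3.14 - -0.12 = -3.02
  3.43 - 2.55 = 0.88
  -1.39 - -4.55 = 3.16
Step 2: Compute |diff|^2 * measure for each set:
  |-3.02|^2 * 1.63 = 9.1204 * 1.63 = 14.866252
  |0.88|^2 * 2.35 = 0.7744 * 2.35 = 1.81984
  |3.16|^2 * 2.72 = 9.9856 * 2.72 = 27.160832
Step 3: Sum = 43.846924
Step 4: ||f-g||_2 = (43.846924)^(1/2) = 6.621701


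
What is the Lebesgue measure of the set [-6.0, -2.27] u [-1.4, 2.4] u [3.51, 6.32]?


For pairwise disjoint intervals, m(union) = sum of lengths.
= (-2.27 - -6.0) + (2.4 - -1.4) + (6.32 - 3.51)
= 3.73 + 3.8 + 2.81
= 10.34


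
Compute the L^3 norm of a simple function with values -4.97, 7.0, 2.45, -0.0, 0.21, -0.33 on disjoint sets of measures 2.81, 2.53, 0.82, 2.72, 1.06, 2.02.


Step 1: Compute |f_i|^3 for each value:
  |-4.97|^3 = 122.763473
  |7.0|^3 = 343
  |2.45|^3 = 14.706125
  |-0.0|^3 = 0.0
  |0.21|^3 = 0.009261
  |-0.33|^3 = 0.035937
Step 2: Multiply by measures and sum:
  122.763473 * 2.81 = 344.965359
  343 * 2.53 = 867.79
  14.706125 * 0.82 = 12.059023
  0.0 * 2.72 = 0.0
  0.009261 * 1.06 = 0.009817
  0.035937 * 2.02 = 0.072593
Sum = 344.965359 + 867.79 + 12.059023 + 0.0 + 0.009817 + 0.072593 = 1224.896791
Step 3: Take the p-th root:
||f||_3 = (1224.896791)^(1/3) = 10.699574
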